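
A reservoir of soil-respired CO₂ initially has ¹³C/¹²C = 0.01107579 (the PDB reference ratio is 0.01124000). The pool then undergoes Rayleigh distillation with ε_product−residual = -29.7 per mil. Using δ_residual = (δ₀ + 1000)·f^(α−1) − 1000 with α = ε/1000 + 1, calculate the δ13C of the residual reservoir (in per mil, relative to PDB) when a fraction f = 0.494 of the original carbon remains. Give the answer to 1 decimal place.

6.2 per mil

δ₀ = (0.01107579/0.01124000 − 1)×1000 = (0.985391 − 1)×1000 = -14.609 per mil
α − 1 = ε/1000 = -0.0297
f^(α−1) = 0.494^(-0.0297) = 1.021166
δ_res = (-14.609 + 1000) × 1.021166 − 1000 = 1006.247 − 1000 = 6.25 per mil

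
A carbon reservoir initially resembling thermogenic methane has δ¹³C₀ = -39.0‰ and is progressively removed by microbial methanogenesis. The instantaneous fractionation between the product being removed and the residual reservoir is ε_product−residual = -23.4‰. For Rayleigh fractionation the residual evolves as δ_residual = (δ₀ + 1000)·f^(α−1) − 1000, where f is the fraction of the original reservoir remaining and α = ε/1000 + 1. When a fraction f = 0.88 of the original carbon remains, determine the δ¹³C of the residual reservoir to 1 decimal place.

-36.1‰

Rayleigh residual: δ_res = (δ₀ + 1000)·f^(α−1) − 1000
α = ε/1000 + 1 = 0.97660, so α − 1 = -0.02340
f^(α−1) = 0.88^(-0.02340) = 1.002996
δ_res = (-39.0 + 1000) × 1.002996 − 1000 = 963.879 − 1000 = -36.12‰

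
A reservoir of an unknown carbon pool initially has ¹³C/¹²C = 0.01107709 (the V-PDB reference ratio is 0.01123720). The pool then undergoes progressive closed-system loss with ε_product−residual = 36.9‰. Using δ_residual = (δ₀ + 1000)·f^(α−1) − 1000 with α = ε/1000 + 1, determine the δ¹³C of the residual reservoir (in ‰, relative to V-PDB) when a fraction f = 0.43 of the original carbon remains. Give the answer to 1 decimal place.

δ₀ = (0.01107709/0.01123720 − 1)×1000 = (0.985752 − 1)×1000 = -14.248‰
α − 1 = ε/1000 = 0.0369
f^(α−1) = 0.43^(0.0369) = 0.969337
δ_res = (-14.248 + 1000) × 0.969337 − 1000 = 955.526 − 1000 = -44.47‰

-44.5‰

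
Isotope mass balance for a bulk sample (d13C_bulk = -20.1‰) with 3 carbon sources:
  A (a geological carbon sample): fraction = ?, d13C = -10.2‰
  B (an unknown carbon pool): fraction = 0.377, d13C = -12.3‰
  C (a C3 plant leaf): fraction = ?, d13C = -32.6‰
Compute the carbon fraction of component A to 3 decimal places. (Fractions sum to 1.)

0.216

Let f_A and f_C be the unknown fractions; fractions sum to 1 so f_A + f_C = 0.623.
Mass balance: Σ fᵢ·δᵢ = δ_bulk ⇒ f_A·(-10.2) + f_C·(-32.6) = -20.1 − (-4.637) = -15.463
Substitute f_C = 0.623 − f_A:
f_A·(-10.2 − -32.6) = -15.463 − 0.623×(-32.6) = 4.847
f_A = 4.847 / 22.4 = 0.2164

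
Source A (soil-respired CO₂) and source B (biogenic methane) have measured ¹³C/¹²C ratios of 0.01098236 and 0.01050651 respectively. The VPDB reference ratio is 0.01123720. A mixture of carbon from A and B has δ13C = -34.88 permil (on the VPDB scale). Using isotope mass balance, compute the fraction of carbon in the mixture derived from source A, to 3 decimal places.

0.712

δ_A = (0.01098236/0.01123720 − 1)×1000 = (0.977322 − 1)×1000 = -22.678 permil
δ_B = (0.01050651/0.01123720 − 1)×1000 = (0.934976 − 1)×1000 = -65.024 permil
f_A = (δ_mix − δ_B)/(δ_A − δ_B) = (-34.88 − (-65.024))/(-22.678 − (-65.024))
f_A = 30.144 / 42.346 = 0.7119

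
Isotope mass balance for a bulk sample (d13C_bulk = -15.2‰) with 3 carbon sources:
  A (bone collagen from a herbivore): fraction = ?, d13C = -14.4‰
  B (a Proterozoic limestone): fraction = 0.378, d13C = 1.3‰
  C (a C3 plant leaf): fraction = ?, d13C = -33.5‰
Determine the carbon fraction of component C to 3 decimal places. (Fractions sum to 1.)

Let f_C and f_A be the unknown fractions; fractions sum to 1 so f_C + f_A = 0.622.
Mass balance: Σ fᵢ·δᵢ = δ_bulk ⇒ f_C·(-33.5) + f_A·(-14.4) = -15.2 − (0.491) = -15.691
Substitute f_A = 0.622 − f_C:
f_C·(-33.5 − -14.4) = -15.691 − 0.622×(-14.4) = -6.735
f_C = -6.735 / -19.1 = 0.3526

0.353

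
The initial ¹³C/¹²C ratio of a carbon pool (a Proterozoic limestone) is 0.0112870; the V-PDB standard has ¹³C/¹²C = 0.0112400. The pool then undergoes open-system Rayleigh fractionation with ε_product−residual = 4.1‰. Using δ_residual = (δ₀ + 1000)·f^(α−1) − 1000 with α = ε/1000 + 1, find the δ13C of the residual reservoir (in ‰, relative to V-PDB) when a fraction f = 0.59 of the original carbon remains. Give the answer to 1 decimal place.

2.0‰

δ₀ = (0.0112870/0.0112400 − 1)×1000 = (1.004181 − 1)×1000 = 4.181‰
α − 1 = ε/1000 = 0.0041
f^(α−1) = 0.59^(0.0041) = 0.997839
δ_res = (4.181 + 1000) × 0.997839 − 1000 = 1002.012 − 1000 = 2.01‰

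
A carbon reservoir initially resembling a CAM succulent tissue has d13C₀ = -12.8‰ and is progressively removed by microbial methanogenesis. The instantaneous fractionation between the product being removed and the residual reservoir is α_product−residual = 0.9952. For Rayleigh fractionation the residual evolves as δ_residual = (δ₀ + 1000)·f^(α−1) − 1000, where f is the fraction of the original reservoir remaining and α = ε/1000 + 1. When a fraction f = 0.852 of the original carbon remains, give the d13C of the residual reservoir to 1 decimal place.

Rayleigh residual: δ_res = (δ₀ + 1000)·f^(α−1) − 1000
α − 1 = -0.00480
f^(α−1) = 0.852^(-0.00480) = 1.000769
δ_res = (-12.8 + 1000) × 1.000769 − 1000 = 987.959 − 1000 = -12.04‰

-12.0‰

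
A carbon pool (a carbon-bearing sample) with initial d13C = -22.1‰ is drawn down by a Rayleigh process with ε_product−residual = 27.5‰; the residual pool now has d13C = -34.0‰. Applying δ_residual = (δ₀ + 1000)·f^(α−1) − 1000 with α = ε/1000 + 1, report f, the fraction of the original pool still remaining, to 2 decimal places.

0.64

α − 1 = ε/1000 = 0.0275
(δ_res + 1000)/(δ₀ + 1000) = (-34.0 + 1000)/(-22.1 + 1000) = 966.0/977.9 = 0.987831
f = 0.987831^(1/0.0275) = exp(ln(0.987831)/0.0275) = exp(-0.01224/0.0275)
f = exp(-0.4452) = 0.6407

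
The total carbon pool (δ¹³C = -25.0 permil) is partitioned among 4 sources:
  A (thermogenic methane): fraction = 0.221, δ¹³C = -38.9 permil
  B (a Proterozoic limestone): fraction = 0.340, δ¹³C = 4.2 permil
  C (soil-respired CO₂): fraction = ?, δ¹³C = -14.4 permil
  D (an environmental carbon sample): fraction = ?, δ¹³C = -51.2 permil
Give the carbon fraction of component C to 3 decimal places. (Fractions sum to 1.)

0.126

Let f_C and f_D be the unknown fractions; fractions sum to 1 so f_C + f_D = 0.439.
Mass balance: Σ fᵢ·δᵢ = δ_bulk ⇒ f_C·(-14.4) + f_D·(-51.2) = -25.0 − (-7.169) = -17.831
Substitute f_D = 0.439 − f_C:
f_C·(-14.4 − -51.2) = -17.831 − 0.439×(-51.2) = 4.646
f_C = 4.646 / 36.8 = 0.1262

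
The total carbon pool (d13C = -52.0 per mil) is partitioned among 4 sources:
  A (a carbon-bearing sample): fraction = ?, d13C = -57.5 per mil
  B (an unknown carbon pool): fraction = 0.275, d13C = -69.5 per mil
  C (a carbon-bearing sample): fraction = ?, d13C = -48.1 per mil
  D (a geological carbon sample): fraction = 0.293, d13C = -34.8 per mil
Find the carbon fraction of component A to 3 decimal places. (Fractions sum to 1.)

Let f_A and f_C be the unknown fractions; fractions sum to 1 so f_A + f_C = 0.432.
Mass balance: Σ fᵢ·δᵢ = δ_bulk ⇒ f_A·(-57.5) + f_C·(-48.1) = -52.0 − (-29.309) = -22.691
Substitute f_C = 0.432 − f_A:
f_A·(-57.5 − -48.1) = -22.691 − 0.432×(-48.1) = -1.912
f_A = -1.912 / -9.4 = 0.2034

0.203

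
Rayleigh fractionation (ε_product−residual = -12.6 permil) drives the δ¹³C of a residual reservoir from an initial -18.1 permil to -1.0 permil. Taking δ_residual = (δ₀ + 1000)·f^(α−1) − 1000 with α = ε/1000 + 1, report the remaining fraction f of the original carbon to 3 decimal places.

0.254

α − 1 = ε/1000 = -0.0126
(δ_res + 1000)/(δ₀ + 1000) = (-1.0 + 1000)/(-18.1 + 1000) = 999.0/981.9 = 1.017415
f = 1.017415^(1/-0.0126) = exp(ln(1.017415)/-0.0126) = exp(0.01727/-0.0126)
f = exp(-1.3703) = 0.2540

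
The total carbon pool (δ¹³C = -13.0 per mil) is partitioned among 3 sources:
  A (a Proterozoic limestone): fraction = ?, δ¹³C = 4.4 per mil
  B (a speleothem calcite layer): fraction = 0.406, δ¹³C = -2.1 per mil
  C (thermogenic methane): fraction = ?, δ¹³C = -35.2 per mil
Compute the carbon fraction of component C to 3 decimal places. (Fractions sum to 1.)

Let f_C and f_A be the unknown fractions; fractions sum to 1 so f_C + f_A = 0.594.
Mass balance: Σ fᵢ·δᵢ = δ_bulk ⇒ f_C·(-35.2) + f_A·(4.4) = -13.0 − (-0.853) = -12.147
Substitute f_A = 0.594 − f_C:
f_C·(-35.2 − 4.4) = -12.147 − 0.594×(4.4) = -14.761
f_C = -14.761 / -39.6 = 0.3728

0.373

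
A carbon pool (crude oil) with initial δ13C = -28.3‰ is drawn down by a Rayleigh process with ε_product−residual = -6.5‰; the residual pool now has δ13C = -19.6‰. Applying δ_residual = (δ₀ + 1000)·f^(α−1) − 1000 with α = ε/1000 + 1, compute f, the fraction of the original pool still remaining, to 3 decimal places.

α − 1 = ε/1000 = -0.0065
(δ_res + 1000)/(δ₀ + 1000) = (-19.6 + 1000)/(-28.3 + 1000) = 980.4/971.7 = 1.008953
f = 1.008953^(1/-0.0065) = exp(ln(1.008953)/-0.0065) = exp(0.00891/-0.0065)
f = exp(-1.3713) = 0.2538

0.254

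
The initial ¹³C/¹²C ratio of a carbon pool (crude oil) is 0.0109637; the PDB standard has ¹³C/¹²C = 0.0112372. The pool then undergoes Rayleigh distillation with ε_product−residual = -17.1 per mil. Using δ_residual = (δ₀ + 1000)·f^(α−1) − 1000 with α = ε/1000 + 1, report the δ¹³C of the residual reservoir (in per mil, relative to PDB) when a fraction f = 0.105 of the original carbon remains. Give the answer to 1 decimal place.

14.0 per mil

δ₀ = (0.0109637/0.0112372 − 1)×1000 = (0.975661 − 1)×1000 = -24.339 per mil
α − 1 = ε/1000 = -0.0171
f^(α−1) = 0.105^(-0.0171) = 1.039292
δ_res = (-24.339 + 1000) × 1.039292 − 1000 = 1013.997 − 1000 = 14.00 per mil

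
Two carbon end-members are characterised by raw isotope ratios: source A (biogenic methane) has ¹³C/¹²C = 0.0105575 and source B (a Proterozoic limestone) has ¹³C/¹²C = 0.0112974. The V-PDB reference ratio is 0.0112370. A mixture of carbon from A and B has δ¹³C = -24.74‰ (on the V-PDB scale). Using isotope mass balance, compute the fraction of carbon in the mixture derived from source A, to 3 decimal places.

0.457

δ_A = (0.0105575/0.0112370 − 1)×1000 = (0.939530 − 1)×1000 = -60.470‰
δ_B = (0.0112974/0.0112370 − 1)×1000 = (1.005375 − 1)×1000 = 5.375‰
f_A = (δ_mix − δ_B)/(δ_A − δ_B) = (-24.74 − (5.375))/(-60.470 − (5.375))
f_A = -30.115 / -65.845 = 0.4574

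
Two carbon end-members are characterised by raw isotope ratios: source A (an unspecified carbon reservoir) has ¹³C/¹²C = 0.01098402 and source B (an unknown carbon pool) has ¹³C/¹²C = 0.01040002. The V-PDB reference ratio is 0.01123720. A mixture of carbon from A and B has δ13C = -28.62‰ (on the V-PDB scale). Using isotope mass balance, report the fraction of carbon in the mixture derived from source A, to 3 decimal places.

0.883

δ_A = (0.01098402/0.01123720 − 1)×1000 = (0.977469 − 1)×1000 = -22.531‰
δ_B = (0.01040002/0.01123720 − 1)×1000 = (0.925499 − 1)×1000 = -74.501‰
f_A = (δ_mix − δ_B)/(δ_A − δ_B) = (-28.62 − (-74.501))/(-22.531 − (-74.501))
f_A = 45.881 / 51.970 = 0.8828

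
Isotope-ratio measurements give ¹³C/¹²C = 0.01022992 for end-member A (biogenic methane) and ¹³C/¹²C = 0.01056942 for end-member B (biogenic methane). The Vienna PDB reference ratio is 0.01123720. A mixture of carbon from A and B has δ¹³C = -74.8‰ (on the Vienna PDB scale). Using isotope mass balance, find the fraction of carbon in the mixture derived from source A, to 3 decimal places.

0.509

δ_A = (0.01022992/0.01123720 − 1)×1000 = (0.910362 − 1)×1000 = -89.638‰
δ_B = (0.01056942/0.01123720 − 1)×1000 = (0.940574 − 1)×1000 = -59.426‰
f_A = (δ_mix − δ_B)/(δ_A − δ_B) = (-74.8 − (-59.426))/(-89.638 − (-59.426))
f_A = -15.374 / -30.212 = 0.5089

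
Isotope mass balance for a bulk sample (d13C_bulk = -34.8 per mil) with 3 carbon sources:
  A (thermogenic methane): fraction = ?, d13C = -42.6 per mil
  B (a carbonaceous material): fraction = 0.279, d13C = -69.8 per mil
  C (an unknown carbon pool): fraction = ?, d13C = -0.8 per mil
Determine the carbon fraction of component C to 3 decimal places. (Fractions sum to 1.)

Let f_C and f_A be the unknown fractions; fractions sum to 1 so f_C + f_A = 0.721.
Mass balance: Σ fᵢ·δᵢ = δ_bulk ⇒ f_C·(-0.8) + f_A·(-42.6) = -34.8 − (-19.474) = -15.326
Substitute f_A = 0.721 − f_C:
f_C·(-0.8 − -42.6) = -15.326 − 0.721×(-42.6) = 15.389
f_C = 15.389 / 41.8 = 0.3682

0.368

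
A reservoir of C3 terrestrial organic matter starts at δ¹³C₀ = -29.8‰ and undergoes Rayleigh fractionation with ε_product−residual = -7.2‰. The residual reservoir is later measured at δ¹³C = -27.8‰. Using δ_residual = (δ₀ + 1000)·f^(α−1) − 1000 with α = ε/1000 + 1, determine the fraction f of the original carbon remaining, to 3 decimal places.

α − 1 = ε/1000 = -0.0072
(δ_res + 1000)/(δ₀ + 1000) = (-27.8 + 1000)/(-29.8 + 1000) = 972.2/970.2 = 1.002061
f = 1.002061^(1/-0.0072) = exp(ln(1.002061)/-0.0072) = exp(0.00206/-0.0072)
f = exp(-0.2860) = 0.7513

0.751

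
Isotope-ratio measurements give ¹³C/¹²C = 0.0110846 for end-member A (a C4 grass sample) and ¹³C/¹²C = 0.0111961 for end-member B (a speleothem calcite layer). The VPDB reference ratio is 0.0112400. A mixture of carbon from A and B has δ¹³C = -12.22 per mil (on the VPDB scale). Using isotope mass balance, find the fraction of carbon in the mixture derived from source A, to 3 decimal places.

0.838

δ_A = (0.0110846/0.0112400 − 1)×1000 = (0.986174 − 1)×1000 = -13.826 per mil
δ_B = (0.0111961/0.0112400 − 1)×1000 = (0.996094 − 1)×1000 = -3.906 per mil
f_A = (δ_mix − δ_B)/(δ_A − δ_B) = (-12.22 − (-3.906))/(-13.826 − (-3.906))
f_A = -8.314 / -9.920 = 0.8381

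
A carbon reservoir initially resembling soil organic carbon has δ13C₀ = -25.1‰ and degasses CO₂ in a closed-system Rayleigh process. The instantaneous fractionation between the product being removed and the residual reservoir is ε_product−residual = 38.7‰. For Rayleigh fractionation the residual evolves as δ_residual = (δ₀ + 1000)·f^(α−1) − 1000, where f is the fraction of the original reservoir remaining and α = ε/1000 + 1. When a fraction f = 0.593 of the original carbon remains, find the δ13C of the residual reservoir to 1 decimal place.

Rayleigh residual: δ_res = (δ₀ + 1000)·f^(α−1) − 1000
α = ε/1000 + 1 = 1.03870, so α − 1 = 0.03870
f^(α−1) = 0.593^(0.03870) = 0.979980
δ_res = (-25.1 + 1000) × 0.979980 − 1000 = 955.383 − 1000 = -44.62‰

-44.6‰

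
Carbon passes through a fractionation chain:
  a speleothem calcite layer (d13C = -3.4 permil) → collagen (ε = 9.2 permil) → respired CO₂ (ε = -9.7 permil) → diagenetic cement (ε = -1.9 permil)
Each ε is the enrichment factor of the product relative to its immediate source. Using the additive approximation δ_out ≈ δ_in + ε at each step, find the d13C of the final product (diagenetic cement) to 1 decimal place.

-5.8 permil

step 1: δ ≈ -3.4 + (9.2) = 5.8 permil
step 2: δ ≈ 5.8 + (-9.7) = -3.9 permil
step 3: δ ≈ -3.9 + (-1.9) = -5.8 permil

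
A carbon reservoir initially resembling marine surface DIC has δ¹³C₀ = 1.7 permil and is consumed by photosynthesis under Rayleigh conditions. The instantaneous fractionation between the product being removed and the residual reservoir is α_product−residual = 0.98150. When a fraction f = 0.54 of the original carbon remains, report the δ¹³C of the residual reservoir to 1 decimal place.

Rayleigh residual: δ_res = (δ₀ + 1000)·f^(α−1) − 1000
α − 1 = -0.01850
f^(α−1) = 0.54^(-0.01850) = 1.011465
δ_res = (1.7 + 1000) × 1.011465 − 1000 = 1013.184 − 1000 = 13.18 permil

13.2 permil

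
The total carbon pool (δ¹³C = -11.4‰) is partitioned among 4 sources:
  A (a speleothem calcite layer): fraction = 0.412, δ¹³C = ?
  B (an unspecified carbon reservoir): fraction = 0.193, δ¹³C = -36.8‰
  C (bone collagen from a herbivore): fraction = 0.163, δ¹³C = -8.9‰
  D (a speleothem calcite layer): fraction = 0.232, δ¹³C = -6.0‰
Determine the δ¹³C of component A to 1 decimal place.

Isotope mass balance: δ_bulk = Σ fᵢ·δᵢ.
-11.4 = 0.412×δ_A + 0.193×(-36.8) + 0.163×(-8.9) + 0.232×(-6.0)
0.412·δ_A = -11.4 − (-9.945) = -1.455
δ_A = -1.455 / 0.412 = -3.53‰

-3.5‰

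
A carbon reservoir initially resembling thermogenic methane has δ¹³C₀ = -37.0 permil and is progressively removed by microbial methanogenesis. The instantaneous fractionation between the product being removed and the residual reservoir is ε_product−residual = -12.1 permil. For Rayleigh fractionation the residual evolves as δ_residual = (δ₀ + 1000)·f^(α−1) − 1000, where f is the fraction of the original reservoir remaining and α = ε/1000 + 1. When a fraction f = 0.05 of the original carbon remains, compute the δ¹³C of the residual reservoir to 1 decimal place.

Rayleigh residual: δ_res = (δ₀ + 1000)·f^(α−1) − 1000
α = ε/1000 + 1 = 0.98790, so α − 1 = -0.01210
f^(α−1) = 0.05^(-0.01210) = 1.036913
δ_res = (-37.0 + 1000) × 1.036913 − 1000 = 998.548 − 1000 = -1.45 permil

-1.5 permil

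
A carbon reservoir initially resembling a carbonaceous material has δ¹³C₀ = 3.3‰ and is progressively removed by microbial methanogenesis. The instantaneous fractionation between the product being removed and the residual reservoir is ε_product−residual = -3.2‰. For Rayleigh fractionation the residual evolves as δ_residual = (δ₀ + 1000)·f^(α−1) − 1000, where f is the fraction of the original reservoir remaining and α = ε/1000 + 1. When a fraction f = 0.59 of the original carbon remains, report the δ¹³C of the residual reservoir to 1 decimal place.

Rayleigh residual: δ_res = (δ₀ + 1000)·f^(α−1) − 1000
α = ε/1000 + 1 = 0.99680, so α − 1 = -0.00320
f^(α−1) = 0.59^(-0.00320) = 1.001690
δ_res = (3.3 + 1000) × 1.001690 − 1000 = 1004.995 − 1000 = 5.00‰

5.0‰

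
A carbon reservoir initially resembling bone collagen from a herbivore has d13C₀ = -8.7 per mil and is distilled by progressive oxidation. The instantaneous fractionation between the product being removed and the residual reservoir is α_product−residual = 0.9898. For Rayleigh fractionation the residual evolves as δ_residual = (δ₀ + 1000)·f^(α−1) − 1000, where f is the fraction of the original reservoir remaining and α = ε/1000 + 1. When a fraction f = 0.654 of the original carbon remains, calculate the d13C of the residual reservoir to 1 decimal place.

Rayleigh residual: δ_res = (δ₀ + 1000)·f^(α−1) − 1000
α − 1 = -0.01020
f^(α−1) = 0.654^(-0.01020) = 1.004341
δ_res = (-8.7 + 1000) × 1.004341 − 1000 = 995.603 − 1000 = -4.40 per mil

-4.4 per mil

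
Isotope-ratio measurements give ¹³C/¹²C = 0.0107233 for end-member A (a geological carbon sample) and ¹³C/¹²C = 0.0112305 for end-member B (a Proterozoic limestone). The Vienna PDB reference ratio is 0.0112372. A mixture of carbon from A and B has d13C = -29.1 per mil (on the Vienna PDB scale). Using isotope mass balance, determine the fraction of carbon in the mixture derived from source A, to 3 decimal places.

0.632

δ_A = (0.0107233/0.0112372 − 1)×1000 = (0.954268 − 1)×1000 = -45.732 per mil
δ_B = (0.0112305/0.0112372 − 1)×1000 = (0.999404 − 1)×1000 = -0.596 per mil
f_A = (δ_mix − δ_B)/(δ_A − δ_B) = (-29.1 − (-0.596))/(-45.732 − (-0.596))
f_A = -28.504 / -45.136 = 0.6315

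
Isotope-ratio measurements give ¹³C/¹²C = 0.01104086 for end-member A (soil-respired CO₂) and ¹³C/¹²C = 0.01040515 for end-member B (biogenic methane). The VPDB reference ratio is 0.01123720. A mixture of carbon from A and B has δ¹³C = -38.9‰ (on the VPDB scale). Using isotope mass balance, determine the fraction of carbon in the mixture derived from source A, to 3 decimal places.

0.621

δ_A = (0.01104086/0.01123720 − 1)×1000 = (0.982528 − 1)×1000 = -17.472‰
δ_B = (0.01040515/0.01123720 − 1)×1000 = (0.925956 − 1)×1000 = -74.044‰
f_A = (δ_mix − δ_B)/(δ_A − δ_B) = (-38.9 − (-74.044))/(-17.472 − (-74.044))
f_A = 35.144 / 56.572 = 0.6212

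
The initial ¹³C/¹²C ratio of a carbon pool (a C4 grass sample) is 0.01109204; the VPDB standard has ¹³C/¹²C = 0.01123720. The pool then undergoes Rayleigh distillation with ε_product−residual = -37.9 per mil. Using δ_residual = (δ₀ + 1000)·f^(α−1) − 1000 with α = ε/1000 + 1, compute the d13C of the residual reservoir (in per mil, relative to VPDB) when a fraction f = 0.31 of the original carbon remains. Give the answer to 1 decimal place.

δ₀ = (0.01109204/0.01123720 − 1)×1000 = (0.987082 − 1)×1000 = -12.918 per mil
α − 1 = ε/1000 = -0.0379
f^(α−1) = 0.31^(-0.0379) = 1.045388
δ_res = (-12.918 + 1000) × 1.045388 − 1000 = 1031.884 − 1000 = 31.88 per mil

31.9 per mil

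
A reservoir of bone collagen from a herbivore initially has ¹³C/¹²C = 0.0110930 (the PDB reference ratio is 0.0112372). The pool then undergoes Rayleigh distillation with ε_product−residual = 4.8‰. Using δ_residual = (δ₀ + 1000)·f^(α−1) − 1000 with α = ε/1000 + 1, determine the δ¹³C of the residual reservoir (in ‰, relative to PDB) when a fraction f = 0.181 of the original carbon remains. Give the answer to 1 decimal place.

δ₀ = (0.0110930/0.0112372 − 1)×1000 = (0.987168 − 1)×1000 = -12.832‰
α − 1 = ε/1000 = 0.0048
f^(α−1) = 0.181^(0.0048) = 0.991829
δ_res = (-12.832 + 1000) × 0.991829 − 1000 = 979.102 − 1000 = -20.90‰

-20.9‰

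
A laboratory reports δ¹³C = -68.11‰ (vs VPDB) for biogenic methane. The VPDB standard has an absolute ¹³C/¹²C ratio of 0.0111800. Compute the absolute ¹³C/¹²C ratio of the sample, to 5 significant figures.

0.010419

R_sample = R_standard × (δ¹³C/1000 + 1)
R_sample = 0.0111800 × (-68.11/1000 + 1) = 0.0111800 × 0.931890
R_sample = 0.0104185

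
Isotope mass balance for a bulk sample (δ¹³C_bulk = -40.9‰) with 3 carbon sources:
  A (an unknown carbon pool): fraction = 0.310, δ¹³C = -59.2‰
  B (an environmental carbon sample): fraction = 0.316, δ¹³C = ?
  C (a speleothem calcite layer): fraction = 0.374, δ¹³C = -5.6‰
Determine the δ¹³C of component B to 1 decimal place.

-64.7‰

Isotope mass balance: δ_bulk = Σ fᵢ·δᵢ.
-40.9 = 0.310×(-59.2) + 0.316×δ_B + 0.374×(-5.6)
0.316·δ_B = -40.9 − (-20.446) = -20.454
δ_B = -20.454 / 0.316 = -64.73‰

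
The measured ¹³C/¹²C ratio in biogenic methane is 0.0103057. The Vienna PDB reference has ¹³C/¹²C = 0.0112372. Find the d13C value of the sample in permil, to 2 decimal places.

d13C = (R_sample / R_standard − 1) × 1000
R_sample / R_standard = 0.0103057 / 0.0112372 = 0.917106
d13C = (0.917106 − 1) × 1000 = -82.894 permil

-82.89 permil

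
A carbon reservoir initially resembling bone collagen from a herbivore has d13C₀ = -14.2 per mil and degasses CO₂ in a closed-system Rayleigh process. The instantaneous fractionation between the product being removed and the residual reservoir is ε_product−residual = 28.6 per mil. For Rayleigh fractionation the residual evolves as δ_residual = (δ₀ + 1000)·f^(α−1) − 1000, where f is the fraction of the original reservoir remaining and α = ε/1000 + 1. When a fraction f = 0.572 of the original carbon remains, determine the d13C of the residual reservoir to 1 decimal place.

Rayleigh residual: δ_res = (δ₀ + 1000)·f^(α−1) − 1000
α = ε/1000 + 1 = 1.02860, so α − 1 = 0.02860
f^(α−1) = 0.572^(0.02860) = 0.984151
δ_res = (-14.2 + 1000) × 0.984151 − 1000 = 970.176 − 1000 = -29.82 per mil

-29.8 per mil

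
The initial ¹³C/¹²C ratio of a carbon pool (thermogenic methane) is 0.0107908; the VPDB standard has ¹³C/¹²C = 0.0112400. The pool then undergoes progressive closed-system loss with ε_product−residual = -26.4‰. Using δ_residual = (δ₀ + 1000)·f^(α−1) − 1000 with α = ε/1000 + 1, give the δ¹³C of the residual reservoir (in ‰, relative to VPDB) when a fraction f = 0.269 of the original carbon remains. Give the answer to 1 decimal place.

δ₀ = (0.0107908/0.0112400 − 1)×1000 = (0.960036 − 1)×1000 = -39.964‰
α − 1 = ε/1000 = -0.0264
f^(α−1) = 0.269^(-0.0264) = 1.035272
δ_res = (-39.964 + 1000) × 1.035272 − 1000 = 993.898 − 1000 = -6.10‰

-6.1‰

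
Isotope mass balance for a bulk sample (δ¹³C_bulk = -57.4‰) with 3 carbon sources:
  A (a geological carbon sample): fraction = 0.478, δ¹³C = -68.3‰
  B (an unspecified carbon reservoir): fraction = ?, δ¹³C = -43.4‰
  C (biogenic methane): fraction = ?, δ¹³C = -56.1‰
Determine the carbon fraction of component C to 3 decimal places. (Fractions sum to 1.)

Let f_C and f_B be the unknown fractions; fractions sum to 1 so f_C + f_B = 0.522.
Mass balance: Σ fᵢ·δᵢ = δ_bulk ⇒ f_C·(-56.1) + f_B·(-43.4) = -57.4 − (-32.647) = -24.753
Substitute f_B = 0.522 − f_C:
f_C·(-56.1 − -43.4) = -24.753 − 0.522×(-43.4) = -2.098
f_C = -2.098 / -12.7 = 0.1652

0.165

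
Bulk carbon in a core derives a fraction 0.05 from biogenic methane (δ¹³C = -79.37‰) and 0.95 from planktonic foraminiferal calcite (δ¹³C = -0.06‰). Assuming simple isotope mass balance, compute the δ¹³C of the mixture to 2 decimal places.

-4.03‰

δ_mix = f_A·δ_A + f_B·δ_B
δ_mix = 0.05 × (-79.37) + 0.95 × (-0.06)
δ_mix = -3.969 + -0.057 = -4.026‰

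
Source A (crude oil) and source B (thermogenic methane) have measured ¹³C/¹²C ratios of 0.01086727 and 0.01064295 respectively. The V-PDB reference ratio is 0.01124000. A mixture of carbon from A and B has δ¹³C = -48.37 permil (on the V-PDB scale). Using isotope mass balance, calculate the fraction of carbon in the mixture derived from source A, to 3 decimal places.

0.238

δ_A = (0.01086727/0.01124000 − 1)×1000 = (0.966839 − 1)×1000 = -33.161 permil
δ_B = (0.01064295/0.01124000 − 1)×1000 = (0.946882 − 1)×1000 = -53.118 permil
f_A = (δ_mix − δ_B)/(δ_A − δ_B) = (-48.37 − (-53.118))/(-33.161 − (-53.118))
f_A = 4.748 / 19.957 = 0.2379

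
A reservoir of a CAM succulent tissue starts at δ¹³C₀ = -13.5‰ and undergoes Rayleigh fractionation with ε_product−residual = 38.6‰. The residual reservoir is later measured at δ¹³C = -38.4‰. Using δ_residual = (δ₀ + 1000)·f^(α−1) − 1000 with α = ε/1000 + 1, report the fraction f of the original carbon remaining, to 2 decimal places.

α − 1 = ε/1000 = 0.0386
(δ_res + 1000)/(δ₀ + 1000) = (-38.4 + 1000)/(-13.5 + 1000) = 961.6/986.5 = 0.974759
f = 0.974759^(1/0.0386) = exp(ln(0.974759)/0.0386) = exp(-0.02556/0.0386)
f = exp(-0.6623) = 0.5157

0.52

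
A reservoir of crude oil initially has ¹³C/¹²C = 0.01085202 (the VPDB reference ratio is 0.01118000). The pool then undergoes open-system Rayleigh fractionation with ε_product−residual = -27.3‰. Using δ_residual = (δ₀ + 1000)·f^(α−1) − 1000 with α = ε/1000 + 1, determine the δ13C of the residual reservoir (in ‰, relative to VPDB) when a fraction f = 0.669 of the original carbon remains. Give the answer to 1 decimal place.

δ₀ = (0.01085202/0.01118000 − 1)×1000 = (0.970664 − 1)×1000 = -29.336‰
α − 1 = ε/1000 = -0.0273
f^(α−1) = 0.669^(-0.0273) = 1.011034
δ_res = (-29.336 + 1000) × 1.011034 − 1000 = 981.374 − 1000 = -18.63‰

-18.6‰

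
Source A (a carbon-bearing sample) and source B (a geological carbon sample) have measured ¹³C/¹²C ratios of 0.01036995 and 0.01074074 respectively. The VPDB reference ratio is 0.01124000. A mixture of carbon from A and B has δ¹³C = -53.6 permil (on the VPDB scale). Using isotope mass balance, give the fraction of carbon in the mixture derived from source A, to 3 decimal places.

0.278

δ_A = (0.01036995/0.01124000 − 1)×1000 = (0.922593 − 1)×1000 = -77.407 permil
δ_B = (0.01074074/0.01124000 − 1)×1000 = (0.955582 − 1)×1000 = -44.418 permil
f_A = (δ_mix − δ_B)/(δ_A − δ_B) = (-53.6 − (-44.418))/(-77.407 − (-44.418))
f_A = -9.182 / -32.988 = 0.2783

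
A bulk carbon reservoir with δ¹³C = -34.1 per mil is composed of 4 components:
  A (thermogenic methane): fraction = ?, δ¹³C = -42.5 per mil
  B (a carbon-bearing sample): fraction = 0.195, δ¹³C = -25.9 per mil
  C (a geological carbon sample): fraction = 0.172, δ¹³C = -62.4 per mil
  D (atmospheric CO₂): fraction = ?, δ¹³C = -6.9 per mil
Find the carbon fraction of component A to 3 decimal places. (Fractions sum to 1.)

0.392

Let f_A and f_D be the unknown fractions; fractions sum to 1 so f_A + f_D = 0.633.
Mass balance: Σ fᵢ·δᵢ = δ_bulk ⇒ f_A·(-42.5) + f_D·(-6.9) = -34.1 − (-15.783) = -18.317
Substitute f_D = 0.633 − f_A:
f_A·(-42.5 − -6.9) = -18.317 − 0.633×(-6.9) = -13.949
f_A = -13.949 / -35.6 = 0.3918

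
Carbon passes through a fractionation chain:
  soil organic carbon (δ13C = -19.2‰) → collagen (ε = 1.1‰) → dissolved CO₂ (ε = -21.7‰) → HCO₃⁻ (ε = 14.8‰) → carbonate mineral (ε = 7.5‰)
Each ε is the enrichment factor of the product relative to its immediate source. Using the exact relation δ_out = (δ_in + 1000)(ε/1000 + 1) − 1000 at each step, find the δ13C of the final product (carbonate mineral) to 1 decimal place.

step 1: δ = (-19.20 + 1000)·(1.1/1000 + 1) − 1000 = -18.12‰
step 2: δ = (-18.12 + 1000)·(-21.7/1000 + 1) − 1000 = -39.43‰
step 3: δ = (-39.43 + 1000)·(14.8/1000 + 1) − 1000 = -25.21‰
step 4: δ = (-25.21 + 1000)·(7.5/1000 + 1) − 1000 = -17.90‰

-17.9‰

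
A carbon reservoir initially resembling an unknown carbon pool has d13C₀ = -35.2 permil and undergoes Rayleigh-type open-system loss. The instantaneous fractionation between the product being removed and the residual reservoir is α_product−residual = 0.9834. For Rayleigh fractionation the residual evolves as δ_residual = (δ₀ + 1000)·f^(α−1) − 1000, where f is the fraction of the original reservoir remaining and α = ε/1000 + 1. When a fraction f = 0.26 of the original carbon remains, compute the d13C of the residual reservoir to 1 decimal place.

-13.4 permil

Rayleigh residual: δ_res = (δ₀ + 1000)·f^(α−1) − 1000
α − 1 = -0.01660
f^(α−1) = 0.26^(-0.01660) = 1.022613
δ_res = (-35.2 + 1000) × 1.022613 − 1000 = 986.617 − 1000 = -13.38 permil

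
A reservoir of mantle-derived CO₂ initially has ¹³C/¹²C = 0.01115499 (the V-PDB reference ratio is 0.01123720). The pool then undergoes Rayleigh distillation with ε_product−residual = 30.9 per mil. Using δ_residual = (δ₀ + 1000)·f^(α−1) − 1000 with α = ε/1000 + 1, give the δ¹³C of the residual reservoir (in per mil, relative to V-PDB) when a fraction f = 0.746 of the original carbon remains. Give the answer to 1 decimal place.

δ₀ = (0.01115499/0.01123720 − 1)×1000 = (0.992684 − 1)×1000 = -7.316 per mil
α − 1 = ε/1000 = 0.0309
f^(α−1) = 0.746^(0.0309) = 0.990986
δ_res = (-7.316 + 1000) × 0.990986 − 1000 = 983.736 − 1000 = -16.26 per mil

-16.3 per mil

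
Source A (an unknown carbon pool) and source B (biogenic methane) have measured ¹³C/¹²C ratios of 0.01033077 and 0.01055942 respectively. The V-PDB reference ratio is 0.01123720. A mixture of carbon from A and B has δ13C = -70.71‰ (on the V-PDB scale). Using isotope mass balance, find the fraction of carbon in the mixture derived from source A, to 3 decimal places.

δ_A = (0.01033077/0.01123720 − 1)×1000 = (0.919337 − 1)×1000 = -80.663‰
δ_B = (0.01055942/0.01123720 − 1)×1000 = (0.939684 − 1)×1000 = -60.316‰
f_A = (δ_mix − δ_B)/(δ_A − δ_B) = (-70.71 − (-60.316))/(-80.663 − (-60.316))
f_A = -10.394 / -20.348 = 0.5108

0.511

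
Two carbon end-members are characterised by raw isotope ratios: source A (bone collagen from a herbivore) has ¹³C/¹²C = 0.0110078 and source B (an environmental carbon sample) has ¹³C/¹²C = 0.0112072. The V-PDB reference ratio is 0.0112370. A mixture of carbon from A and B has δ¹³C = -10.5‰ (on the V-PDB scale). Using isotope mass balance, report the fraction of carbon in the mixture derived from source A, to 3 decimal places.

δ_A = (0.0110078/0.0112370 − 1)×1000 = (0.979603 − 1)×1000 = -20.397‰
δ_B = (0.0112072/0.0112370 − 1)×1000 = (0.997348 − 1)×1000 = -2.652‰
f_A = (δ_mix − δ_B)/(δ_A − δ_B) = (-10.5 − (-2.652))/(-20.397 − (-2.652))
f_A = -7.848 / -17.745 = 0.4423

0.442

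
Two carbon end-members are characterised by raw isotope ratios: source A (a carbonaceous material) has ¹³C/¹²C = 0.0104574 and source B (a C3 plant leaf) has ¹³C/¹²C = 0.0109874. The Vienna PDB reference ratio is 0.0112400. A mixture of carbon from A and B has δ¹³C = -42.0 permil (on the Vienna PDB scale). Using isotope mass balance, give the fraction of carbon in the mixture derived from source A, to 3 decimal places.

δ_A = (0.0104574/0.0112400 − 1)×1000 = (0.930374 − 1)×1000 = -69.626 permil
δ_B = (0.0109874/0.0112400 − 1)×1000 = (0.977527 − 1)×1000 = -22.473 permil
f_A = (δ_mix − δ_B)/(δ_A − δ_B) = (-42.0 − (-22.473))/(-69.626 − (-22.473))
f_A = -19.527 / -47.153 = 0.4141

0.414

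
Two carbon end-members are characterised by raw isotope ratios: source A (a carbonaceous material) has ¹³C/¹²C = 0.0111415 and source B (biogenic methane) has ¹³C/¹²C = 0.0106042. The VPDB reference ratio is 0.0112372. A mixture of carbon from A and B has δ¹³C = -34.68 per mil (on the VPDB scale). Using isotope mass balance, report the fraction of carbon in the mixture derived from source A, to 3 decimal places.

δ_A = (0.0111415/0.0112372 − 1)×1000 = (0.991484 − 1)×1000 = -8.516 per mil
δ_B = (0.0106042/0.0112372 − 1)×1000 = (0.943669 − 1)×1000 = -56.331 per mil
f_A = (δ_mix − δ_B)/(δ_A − δ_B) = (-34.68 − (-56.331))/(-8.516 − (-56.331))
f_A = 21.651 / 47.814 = 0.4528

0.453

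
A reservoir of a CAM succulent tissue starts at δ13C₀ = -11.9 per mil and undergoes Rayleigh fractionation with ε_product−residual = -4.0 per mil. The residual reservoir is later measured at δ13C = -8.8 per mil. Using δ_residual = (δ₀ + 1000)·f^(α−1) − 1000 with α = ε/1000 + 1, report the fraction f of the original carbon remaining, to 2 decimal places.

α − 1 = ε/1000 = -0.0040
(δ_res + 1000)/(δ₀ + 1000) = (-8.8 + 1000)/(-11.9 + 1000) = 991.2/988.1 = 1.003137
f = 1.003137^(1/-0.0040) = exp(ln(1.003137)/-0.0040) = exp(0.00313/-0.0040)
f = exp(-0.7831) = 0.4570

0.46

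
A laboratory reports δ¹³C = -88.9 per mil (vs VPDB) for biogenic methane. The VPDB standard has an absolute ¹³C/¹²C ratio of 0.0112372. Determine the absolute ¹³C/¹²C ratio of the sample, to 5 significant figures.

0.010238

R_sample = R_standard × (δ¹³C/1000 + 1)
R_sample = 0.0112372 × (-88.9/1000 + 1) = 0.0112372 × 0.911100
R_sample = 0.0102382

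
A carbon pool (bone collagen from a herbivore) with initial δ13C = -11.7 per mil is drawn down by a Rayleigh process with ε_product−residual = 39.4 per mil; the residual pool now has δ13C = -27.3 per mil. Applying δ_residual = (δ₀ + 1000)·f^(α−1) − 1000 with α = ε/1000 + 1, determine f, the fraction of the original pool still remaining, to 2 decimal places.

α − 1 = ε/1000 = 0.0394
(δ_res + 1000)/(δ₀ + 1000) = (-27.3 + 1000)/(-11.7 + 1000) = 972.7/988.3 = 0.984215
f = 0.984215^(1/0.0394) = exp(ln(0.984215)/0.0394) = exp(-0.01591/0.0394)
f = exp(-0.4038) = 0.6678

0.67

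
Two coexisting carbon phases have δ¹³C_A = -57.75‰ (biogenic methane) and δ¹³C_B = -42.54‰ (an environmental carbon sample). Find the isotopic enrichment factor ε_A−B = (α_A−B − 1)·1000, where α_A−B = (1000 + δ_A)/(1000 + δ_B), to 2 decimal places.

α_A−B = (1000 + -57.75) / (1000 + -42.54) = 942.25 / 957.46 = 0.984114
ε_A−B = (0.984114 − 1) × 1000 = -15.886‰
(The approximation ε ≈ δ_A − δ_B would give -15.21‰.)

-15.89‰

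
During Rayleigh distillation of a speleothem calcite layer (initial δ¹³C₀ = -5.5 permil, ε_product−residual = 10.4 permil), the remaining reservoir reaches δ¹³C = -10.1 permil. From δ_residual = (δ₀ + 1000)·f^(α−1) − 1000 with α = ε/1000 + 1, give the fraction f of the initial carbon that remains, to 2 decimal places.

0.64

α − 1 = ε/1000 = 0.0104
(δ_res + 1000)/(δ₀ + 1000) = (-10.1 + 1000)/(-5.5 + 1000) = 989.9/994.5 = 0.995375
f = 0.995375^(1/0.0104) = exp(ln(0.995375)/0.0104) = exp(-0.00464/0.0104)
f = exp(-0.4458) = 0.6403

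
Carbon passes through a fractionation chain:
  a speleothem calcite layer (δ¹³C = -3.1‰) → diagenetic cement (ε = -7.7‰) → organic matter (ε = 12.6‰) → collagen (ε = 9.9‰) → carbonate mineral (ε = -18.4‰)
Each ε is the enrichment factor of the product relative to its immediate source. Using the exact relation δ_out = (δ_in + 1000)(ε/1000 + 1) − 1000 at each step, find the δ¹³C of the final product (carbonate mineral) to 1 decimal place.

-7.0‰

step 1: δ = (-3.10 + 1000)·(-7.7/1000 + 1) − 1000 = -10.78‰
step 2: δ = (-10.78 + 1000)·(12.6/1000 + 1) − 1000 = 1.69‰
step 3: δ = (1.69 + 1000)·(9.9/1000 + 1) − 1000 = 11.60‰
step 4: δ = (11.60 + 1000)·(-18.4/1000 + 1) − 1000 = -7.01‰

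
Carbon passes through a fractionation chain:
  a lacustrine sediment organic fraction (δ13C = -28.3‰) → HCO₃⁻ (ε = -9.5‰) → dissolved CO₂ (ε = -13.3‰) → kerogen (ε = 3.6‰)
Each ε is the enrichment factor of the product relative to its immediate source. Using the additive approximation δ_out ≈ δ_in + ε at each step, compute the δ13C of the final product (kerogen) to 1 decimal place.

step 1: δ ≈ -28.3 + (-9.5) = -37.8‰
step 2: δ ≈ -37.8 + (-13.3) = -51.1‰
step 3: δ ≈ -51.1 + (3.6) = -47.5‰

-47.5‰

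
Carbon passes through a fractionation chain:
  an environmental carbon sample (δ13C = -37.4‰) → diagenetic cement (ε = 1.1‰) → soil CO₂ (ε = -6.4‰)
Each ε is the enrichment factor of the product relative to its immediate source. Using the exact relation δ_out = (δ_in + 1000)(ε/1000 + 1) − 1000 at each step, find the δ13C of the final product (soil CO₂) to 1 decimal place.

-42.5‰

step 1: δ = (-37.40 + 1000)·(1.1/1000 + 1) − 1000 = -36.34‰
step 2: δ = (-36.34 + 1000)·(-6.4/1000 + 1) − 1000 = -42.51‰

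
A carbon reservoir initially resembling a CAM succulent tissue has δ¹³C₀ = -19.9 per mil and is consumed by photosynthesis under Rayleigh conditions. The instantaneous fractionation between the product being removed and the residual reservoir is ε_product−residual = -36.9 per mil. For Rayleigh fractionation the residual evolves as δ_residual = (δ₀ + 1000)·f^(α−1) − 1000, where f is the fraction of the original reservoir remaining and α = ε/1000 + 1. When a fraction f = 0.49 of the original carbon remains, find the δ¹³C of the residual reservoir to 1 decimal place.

6.2 per mil

Rayleigh residual: δ_res = (δ₀ + 1000)·f^(α−1) − 1000
α = ε/1000 + 1 = 0.96310, so α − 1 = -0.03690
f^(α−1) = 0.49^(-0.03690) = 1.026672
δ_res = (-19.9 + 1000) × 1.026672 − 1000 = 1006.241 − 1000 = 6.24 per mil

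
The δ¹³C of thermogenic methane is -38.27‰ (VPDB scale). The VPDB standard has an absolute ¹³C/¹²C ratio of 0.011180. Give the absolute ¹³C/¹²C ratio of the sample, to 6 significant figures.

0.0107521

R_sample = R_standard × (δ¹³C/1000 + 1)
R_sample = 0.011180 × (-38.27/1000 + 1) = 0.011180 × 0.961730
R_sample = 0.0107521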